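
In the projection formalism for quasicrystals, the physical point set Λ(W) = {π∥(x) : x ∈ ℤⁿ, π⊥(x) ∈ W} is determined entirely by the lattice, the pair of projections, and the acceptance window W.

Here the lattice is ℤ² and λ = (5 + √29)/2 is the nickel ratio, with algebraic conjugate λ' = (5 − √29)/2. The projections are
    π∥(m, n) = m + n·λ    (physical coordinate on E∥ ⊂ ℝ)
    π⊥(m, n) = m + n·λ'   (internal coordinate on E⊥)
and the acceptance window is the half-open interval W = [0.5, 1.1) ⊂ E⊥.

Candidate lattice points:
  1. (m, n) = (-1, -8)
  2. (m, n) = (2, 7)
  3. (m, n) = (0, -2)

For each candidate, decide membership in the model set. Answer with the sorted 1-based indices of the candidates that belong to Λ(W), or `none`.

1, 2

Numerically λ ≈ 5.19258 and λ' = −1/λ ≈ -0.19258.
[1] lift (-1,-8): star map gives 0.54066; window check 0.5 ≤ 0.54066 < 1.1 is true → IN Λ
[2] lift (2,7): star map gives 0.65192; window check 0.5 ≤ 0.65192 < 1.1 is true → IN Λ
[3] lift (0,-2): star map gives 0.38516; window check 0.5 ≤ 0.38516 < 1.1 is false → out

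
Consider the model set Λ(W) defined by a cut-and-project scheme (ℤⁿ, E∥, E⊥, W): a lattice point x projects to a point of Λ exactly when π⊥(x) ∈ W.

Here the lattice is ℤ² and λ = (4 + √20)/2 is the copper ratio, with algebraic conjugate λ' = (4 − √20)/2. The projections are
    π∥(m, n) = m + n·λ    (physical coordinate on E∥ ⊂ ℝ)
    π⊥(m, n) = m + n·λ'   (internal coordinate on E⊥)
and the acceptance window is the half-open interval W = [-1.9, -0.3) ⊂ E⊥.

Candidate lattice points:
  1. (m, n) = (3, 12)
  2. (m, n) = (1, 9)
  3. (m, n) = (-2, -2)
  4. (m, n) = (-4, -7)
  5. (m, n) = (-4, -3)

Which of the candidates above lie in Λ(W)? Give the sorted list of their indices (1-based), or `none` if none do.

Numerically λ ≈ 4.23607 and λ' = −1/λ ≈ -0.23607.
#1 (3,12): internal coord 3 + (12)·λ' = +0.16718; +0.16718 ∉ [-1.9, -0.3) → out
#2 (1,9): internal coord 1 + (9)·λ' = -1.12461; -1.12461 ∈ [-1.9, -0.3) → IN Λ
#3 (-2,-2): internal coord -2 + (-2)·λ' = -1.52786; -1.52786 ∈ [-1.9, -0.3) → IN Λ
#4 (-4,-7): internal coord -4 + (-7)·λ' = -2.34752; -2.34752 ∉ [-1.9, -0.3) → out
#5 (-4,-3): internal coord -4 + (-3)·λ' = -3.29180; -3.29180 ∉ [-1.9, -0.3) → out

2, 3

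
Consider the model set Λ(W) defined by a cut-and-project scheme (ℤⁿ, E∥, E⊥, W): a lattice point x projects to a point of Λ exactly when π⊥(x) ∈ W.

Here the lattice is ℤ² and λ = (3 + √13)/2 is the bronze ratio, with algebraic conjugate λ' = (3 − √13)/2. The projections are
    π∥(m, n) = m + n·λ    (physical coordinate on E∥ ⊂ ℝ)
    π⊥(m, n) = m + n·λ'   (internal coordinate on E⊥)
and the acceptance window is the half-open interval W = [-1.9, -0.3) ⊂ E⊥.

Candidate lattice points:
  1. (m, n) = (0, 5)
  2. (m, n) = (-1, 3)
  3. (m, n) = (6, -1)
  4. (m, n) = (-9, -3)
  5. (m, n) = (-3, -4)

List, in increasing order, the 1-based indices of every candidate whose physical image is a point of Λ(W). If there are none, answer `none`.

Numerically λ ≈ 3.302776 and λ' = −1/λ ≈ -0.302776.
candidate 1: (m,n)=(0,5) → π∥ = 0+5·λ ≈ 16.513878, π⊥ = 0+5·λ' ≈ -1.513878 ∈ [-1.9, -0.3) ⇒ IN Λ
candidate 2: (m,n)=(-1,3) → π∥ = -1+3·λ ≈ 8.908327, π⊥ = -1+3·λ' ≈ -1.908327 ∉ [-1.9, -0.3) ⇒ out
candidate 3: (m,n)=(6,-1) → π∥ = 6-1·λ ≈ 2.697224, π⊥ = 6-1·λ' ≈ 6.302776 ∉ [-1.9, -0.3) ⇒ out
candidate 4: (m,n)=(-9,-3) → π∥ = -9-3·λ ≈ -18.908327, π⊥ = -9-3·λ' ≈ -8.091673 ∉ [-1.9, -0.3) ⇒ out
candidate 5: (m,n)=(-3,-4) → π∥ = -3-4·λ ≈ -16.211103, π⊥ = -3-4·λ' ≈ -1.788897 ∈ [-1.9, -0.3) ⇒ IN Λ

1, 5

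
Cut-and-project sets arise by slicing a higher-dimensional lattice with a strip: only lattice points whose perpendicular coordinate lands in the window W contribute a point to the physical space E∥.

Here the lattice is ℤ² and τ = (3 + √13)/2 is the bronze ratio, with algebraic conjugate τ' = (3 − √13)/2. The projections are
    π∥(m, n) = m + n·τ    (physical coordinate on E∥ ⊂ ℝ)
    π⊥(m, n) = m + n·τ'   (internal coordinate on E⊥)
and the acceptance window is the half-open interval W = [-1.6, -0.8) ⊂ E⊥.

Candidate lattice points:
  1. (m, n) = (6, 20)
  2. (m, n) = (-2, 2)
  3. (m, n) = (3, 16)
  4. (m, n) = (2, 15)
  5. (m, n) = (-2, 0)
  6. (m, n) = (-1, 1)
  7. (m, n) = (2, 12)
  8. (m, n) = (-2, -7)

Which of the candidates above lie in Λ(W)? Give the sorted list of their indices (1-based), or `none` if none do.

6

Compute τ' = (3−√13)/2 = -0.3028, so π⊥(m,n) = m -0.3028·n.
[1] lift (6,20): star map gives -0.0555; window check -1.6 ≤ -0.0555 < -0.8 is false → out
[2] lift (-2,2): star map gives -2.6056; window check -1.6 ≤ -2.6056 < -0.8 is false → out
[3] lift (3,16): star map gives -1.8444; window check -1.6 ≤ -1.8444 < -0.8 is false → out
[4] lift (2,15): star map gives -2.5416; window check -1.6 ≤ -2.5416 < -0.8 is false → out
[5] lift (-2,0): star map gives -2.0000; window check -1.6 ≤ -2.0000 < -0.8 is false → out
[6] lift (-1,1): star map gives -1.3028; window check -1.6 ≤ -1.3028 < -0.8 is true → IN Λ
[7] lift (2,12): star map gives -1.6333; window check -1.6 ≤ -1.6333 < -0.8 is false → out
[8] lift (-2,-7): star map gives 0.1194; window check -1.6 ≤ 0.1194 < -0.8 is false → out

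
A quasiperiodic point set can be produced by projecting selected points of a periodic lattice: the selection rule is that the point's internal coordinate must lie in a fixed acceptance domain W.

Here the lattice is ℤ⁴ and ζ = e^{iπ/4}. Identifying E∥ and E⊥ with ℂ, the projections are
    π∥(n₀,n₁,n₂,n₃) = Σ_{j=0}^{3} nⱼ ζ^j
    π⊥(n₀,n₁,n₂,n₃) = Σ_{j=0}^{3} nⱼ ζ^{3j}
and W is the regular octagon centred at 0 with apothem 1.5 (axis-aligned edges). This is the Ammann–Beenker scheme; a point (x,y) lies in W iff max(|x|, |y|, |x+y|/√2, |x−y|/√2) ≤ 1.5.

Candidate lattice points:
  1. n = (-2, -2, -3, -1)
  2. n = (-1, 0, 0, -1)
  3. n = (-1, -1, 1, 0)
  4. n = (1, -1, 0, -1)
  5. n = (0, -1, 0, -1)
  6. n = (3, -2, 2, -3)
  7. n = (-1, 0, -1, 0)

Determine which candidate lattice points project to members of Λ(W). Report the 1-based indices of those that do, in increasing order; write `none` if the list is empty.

5, 7

π⊥(n) = n₀ + n₁ζ³ + n₂ζ⁶ + n₃ζ⁹ where ζ = e^{iπ/4}.
candidate 1: n = (-2, -2, -3, -1) → π⊥ ≈ (-1.2929, +0.8787); max(|x|,|y|,|x±y|/√2) = 1.5355 > 1.5 ⇒ ∉ W
candidate 2: n = (-1, 0, 0, -1) → π⊥ ≈ (-1.7071, -0.7071); max(|x|,|y|,|x±y|/√2) = 1.7071 > 1.5 ⇒ ∉ W
candidate 3: n = (-1, -1, 1, 0) → π⊥ ≈ (-0.2929, -1.7071); max(|x|,|y|,|x±y|/√2) = 1.7071 > 1.5 ⇒ ∉ W
candidate 4: n = (1, -1, 0, -1) → π⊥ ≈ (+1.0000, -1.4142); max(|x|,|y|,|x±y|/√2) = 1.7071 > 1.5 ⇒ ∉ W
candidate 5: n = (0, -1, 0, -1) → π⊥ ≈ (+0.0000, -1.4142); max(|x|,|y|,|x±y|/√2) = 1.4142 ≤ 1.5 ⇒ ∈ W
candidate 6: n = (3, -2, 2, -3) → π⊥ ≈ (+2.2929, -5.5355); max(|x|,|y|,|x±y|/√2) = 5.5355 > 1.5 ⇒ ∉ W
candidate 7: n = (-1, 0, -1, 0) → π⊥ ≈ (-1.0000, +1.0000); max(|x|,|y|,|x±y|/√2) = 1.4142 ≤ 1.5 ⇒ ∈ W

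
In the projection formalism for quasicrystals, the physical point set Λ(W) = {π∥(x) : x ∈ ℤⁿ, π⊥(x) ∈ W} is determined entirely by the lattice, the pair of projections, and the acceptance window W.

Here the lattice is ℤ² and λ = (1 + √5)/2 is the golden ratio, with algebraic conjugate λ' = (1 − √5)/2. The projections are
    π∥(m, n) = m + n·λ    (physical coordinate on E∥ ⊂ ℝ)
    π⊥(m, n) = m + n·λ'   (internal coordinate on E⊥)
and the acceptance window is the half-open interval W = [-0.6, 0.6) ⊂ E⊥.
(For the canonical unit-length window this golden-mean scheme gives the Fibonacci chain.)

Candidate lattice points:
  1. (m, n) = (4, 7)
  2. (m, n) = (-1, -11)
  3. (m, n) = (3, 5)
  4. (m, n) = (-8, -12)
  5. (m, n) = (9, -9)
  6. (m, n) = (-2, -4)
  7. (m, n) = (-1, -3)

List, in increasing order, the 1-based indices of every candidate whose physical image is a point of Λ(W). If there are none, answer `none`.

Compute λ' = (1−√5)/2 = -0.618034, so π⊥(m,n) = m -0.618034·n.
[1] lift (4,7): star map gives -0.326238; window check -0.6 ≤ -0.326238 < 0.6 is true → IN Λ
[2] lift (-1,-11): star map gives 5.798374; window check -0.6 ≤ 5.798374 < 0.6 is false → out
[3] lift (3,5): star map gives -0.090170; window check -0.6 ≤ -0.090170 < 0.6 is true → IN Λ
[4] lift (-8,-12): star map gives -0.583592; window check -0.6 ≤ -0.583592 < 0.6 is true → IN Λ
[5] lift (9,-9): star map gives 14.562306; window check -0.6 ≤ 14.562306 < 0.6 is false → out
[6] lift (-2,-4): star map gives 0.472136; window check -0.6 ≤ 0.472136 < 0.6 is true → IN Λ
[7] lift (-1,-3): star map gives 0.854102; window check -0.6 ≤ 0.854102 < 0.6 is false → out

1, 3, 4, 6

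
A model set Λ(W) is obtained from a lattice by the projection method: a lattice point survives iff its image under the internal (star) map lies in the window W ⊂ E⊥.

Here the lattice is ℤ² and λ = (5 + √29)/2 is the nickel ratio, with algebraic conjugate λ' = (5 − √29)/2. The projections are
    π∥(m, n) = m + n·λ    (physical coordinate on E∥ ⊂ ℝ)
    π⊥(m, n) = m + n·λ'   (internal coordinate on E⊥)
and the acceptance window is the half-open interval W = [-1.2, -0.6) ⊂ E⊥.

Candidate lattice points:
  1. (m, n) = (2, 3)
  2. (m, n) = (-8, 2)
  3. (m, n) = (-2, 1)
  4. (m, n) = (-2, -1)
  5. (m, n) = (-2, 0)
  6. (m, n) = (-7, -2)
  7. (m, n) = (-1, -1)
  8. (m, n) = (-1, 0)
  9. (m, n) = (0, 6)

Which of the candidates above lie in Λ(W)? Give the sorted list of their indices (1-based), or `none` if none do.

Compute λ' = (5−√29)/2 = -0.192582, so π⊥(m,n) = m -0.192582·n.
[1] lift (2,3): star map gives 1.422253; window check -1.2 ≤ 1.422253 < -0.6 is false → out
[2] lift (-8,2): star map gives -8.385165; window check -1.2 ≤ -8.385165 < -0.6 is false → out
[3] lift (-2,1): star map gives -2.192582; window check -1.2 ≤ -2.192582 < -0.6 is false → out
[4] lift (-2,-1): star map gives -1.807418; window check -1.2 ≤ -1.807418 < -0.6 is false → out
[5] lift (-2,0): star map gives -2.000000; window check -1.2 ≤ -2.000000 < -0.6 is false → out
[6] lift (-7,-2): star map gives -6.614835; window check -1.2 ≤ -6.614835 < -0.6 is false → out
[7] lift (-1,-1): star map gives -0.807418; window check -1.2 ≤ -0.807418 < -0.6 is true → IN Λ
[8] lift (-1,0): star map gives -1.000000; window check -1.2 ≤ -1.000000 < -0.6 is true → IN Λ
[9] lift (0,6): star map gives -1.155494; window check -1.2 ≤ -1.155494 < -0.6 is true → IN Λ

7, 8, 9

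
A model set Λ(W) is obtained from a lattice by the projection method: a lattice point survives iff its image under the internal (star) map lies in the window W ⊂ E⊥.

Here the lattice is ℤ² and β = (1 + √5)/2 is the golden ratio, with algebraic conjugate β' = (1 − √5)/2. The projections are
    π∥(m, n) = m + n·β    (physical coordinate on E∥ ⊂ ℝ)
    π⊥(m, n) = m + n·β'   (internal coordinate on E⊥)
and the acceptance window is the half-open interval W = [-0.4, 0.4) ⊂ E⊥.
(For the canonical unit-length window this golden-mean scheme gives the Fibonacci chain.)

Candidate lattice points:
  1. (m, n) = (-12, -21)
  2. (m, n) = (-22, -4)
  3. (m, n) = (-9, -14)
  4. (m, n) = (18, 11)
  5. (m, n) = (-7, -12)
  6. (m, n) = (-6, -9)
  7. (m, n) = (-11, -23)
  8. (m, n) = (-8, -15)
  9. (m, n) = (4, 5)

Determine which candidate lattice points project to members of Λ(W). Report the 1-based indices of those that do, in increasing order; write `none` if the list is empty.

Compute β' = (1−√5)/2 = -0.61803, so π⊥(m,n) = m -0.61803·n.
candidate 1: (m,n)=(-12,-21) → π∥ = -12-21·β ≈ -45.97871, π⊥ = -12-21·β' ≈ 0.97871 ∉ [-0.4, 0.4) ⇒ out
candidate 2: (m,n)=(-22,-4) → π∥ = -22-4·β ≈ -28.47214, π⊥ = -22-4·β' ≈ -19.52786 ∉ [-0.4, 0.4) ⇒ out
candidate 3: (m,n)=(-9,-14) → π∥ = -9-14·β ≈ -31.65248, π⊥ = -9-14·β' ≈ -0.34752 ∈ [-0.4, 0.4) ⇒ IN Λ
candidate 4: (m,n)=(18,11) → π∥ = 18+11·β ≈ 35.79837, π⊥ = 18+11·β' ≈ 11.20163 ∉ [-0.4, 0.4) ⇒ out
candidate 5: (m,n)=(-7,-12) → π∥ = -7-12·β ≈ -26.41641, π⊥ = -7-12·β' ≈ 0.41641 ∉ [-0.4, 0.4) ⇒ out
candidate 6: (m,n)=(-6,-9) → π∥ = -6-9·β ≈ -20.56231, π⊥ = -6-9·β' ≈ -0.43769 ∉ [-0.4, 0.4) ⇒ out
candidate 7: (m,n)=(-11,-23) → π∥ = -11-23·β ≈ -48.21478, π⊥ = -11-23·β' ≈ 3.21478 ∉ [-0.4, 0.4) ⇒ out
candidate 8: (m,n)=(-8,-15) → π∥ = -8-15·β ≈ -32.27051, π⊥ = -8-15·β' ≈ 1.27051 ∉ [-0.4, 0.4) ⇒ out
candidate 9: (m,n)=(4,5) → π∥ = 4+5·β ≈ 12.09017, π⊥ = 4+5·β' ≈ 0.90983 ∉ [-0.4, 0.4) ⇒ out

3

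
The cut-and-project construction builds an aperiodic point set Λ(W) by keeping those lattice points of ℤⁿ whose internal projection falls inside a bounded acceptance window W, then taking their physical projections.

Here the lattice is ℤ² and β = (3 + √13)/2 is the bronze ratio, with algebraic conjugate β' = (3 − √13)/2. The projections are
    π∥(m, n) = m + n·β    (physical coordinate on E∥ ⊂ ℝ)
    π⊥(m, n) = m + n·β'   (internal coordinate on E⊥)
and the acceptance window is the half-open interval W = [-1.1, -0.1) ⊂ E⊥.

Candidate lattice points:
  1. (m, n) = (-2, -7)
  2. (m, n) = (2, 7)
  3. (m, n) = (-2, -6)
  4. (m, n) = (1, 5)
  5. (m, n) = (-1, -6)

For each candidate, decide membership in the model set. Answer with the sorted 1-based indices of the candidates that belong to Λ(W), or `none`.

Numerically β ≈ 3.30278 and β' = −1/β ≈ -0.30278.
candidate 1: (m,n)=(-2,-7) → π∥ = -2-7·β ≈ -25.11943, π⊥ = -2-7·β' ≈ 0.11943 ∉ [-1.1, -0.1) ⇒ out
candidate 2: (m,n)=(2,7) → π∥ = 2+7·β ≈ 25.11943, π⊥ = 2+7·β' ≈ -0.11943 ∈ [-1.1, -0.1) ⇒ IN Λ
candidate 3: (m,n)=(-2,-6) → π∥ = -2-6·β ≈ -21.81665, π⊥ = -2-6·β' ≈ -0.18335 ∈ [-1.1, -0.1) ⇒ IN Λ
candidate 4: (m,n)=(1,5) → π∥ = 1+5·β ≈ 17.51388, π⊥ = 1+5·β' ≈ -0.51388 ∈ [-1.1, -0.1) ⇒ IN Λ
candidate 5: (m,n)=(-1,-6) → π∥ = -1-6·β ≈ -20.81665, π⊥ = -1-6·β' ≈ 0.81665 ∉ [-1.1, -0.1) ⇒ out

2, 3, 4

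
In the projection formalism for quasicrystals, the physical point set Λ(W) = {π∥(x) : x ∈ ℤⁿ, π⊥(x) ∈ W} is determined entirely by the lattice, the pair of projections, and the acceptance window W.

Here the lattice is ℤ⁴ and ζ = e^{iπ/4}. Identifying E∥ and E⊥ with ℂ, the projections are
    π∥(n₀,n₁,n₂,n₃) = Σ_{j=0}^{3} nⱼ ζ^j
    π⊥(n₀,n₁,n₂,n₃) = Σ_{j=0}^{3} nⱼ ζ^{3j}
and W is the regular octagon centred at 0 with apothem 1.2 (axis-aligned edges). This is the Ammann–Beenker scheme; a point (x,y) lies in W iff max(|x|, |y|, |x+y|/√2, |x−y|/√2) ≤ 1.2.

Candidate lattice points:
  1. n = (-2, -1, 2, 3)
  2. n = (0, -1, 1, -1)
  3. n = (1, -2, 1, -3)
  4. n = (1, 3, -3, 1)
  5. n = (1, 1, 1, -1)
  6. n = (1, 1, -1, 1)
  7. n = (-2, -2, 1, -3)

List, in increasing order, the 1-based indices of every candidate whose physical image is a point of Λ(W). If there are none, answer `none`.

1, 5

With ζ = e^{iπ/4} the internal vectors are ζ^0,ζ^3,ζ^6,ζ^9.
candidate 1: n = (-2, -1, 2, 3) → π⊥ ≈ (+0.828427, -0.585786); max(|x|,|y|,|x±y|/√2) = 1.000000 ≤ 1.2 ⇒ ∈ W
candidate 2: n = (0, -1, 1, -1) → π⊥ ≈ (+0.000000, -2.414214); max(|x|,|y|,|x±y|/√2) = 2.414214 > 1.2 ⇒ ∉ W
candidate 3: n = (1, -2, 1, -3) → π⊥ ≈ (+0.292893, -4.535534); max(|x|,|y|,|x±y|/√2) = 4.535534 > 1.2 ⇒ ∉ W
candidate 4: n = (1, 3, -3, 1) → π⊥ ≈ (-0.414214, +5.828427); max(|x|,|y|,|x±y|/√2) = 5.828427 > 1.2 ⇒ ∉ W
candidate 5: n = (1, 1, 1, -1) → π⊥ ≈ (-0.414214, -1.000000); max(|x|,|y|,|x±y|/√2) = 1.000000 ≤ 1.2 ⇒ ∈ W
candidate 6: n = (1, 1, -1, 1) → π⊥ ≈ (+1.000000, +2.414214); max(|x|,|y|,|x±y|/√2) = 2.414214 > 1.2 ⇒ ∉ W
candidate 7: n = (-2, -2, 1, -3) → π⊥ ≈ (-2.707107, -4.535534); max(|x|,|y|,|x±y|/√2) = 5.121320 > 1.2 ⇒ ∉ W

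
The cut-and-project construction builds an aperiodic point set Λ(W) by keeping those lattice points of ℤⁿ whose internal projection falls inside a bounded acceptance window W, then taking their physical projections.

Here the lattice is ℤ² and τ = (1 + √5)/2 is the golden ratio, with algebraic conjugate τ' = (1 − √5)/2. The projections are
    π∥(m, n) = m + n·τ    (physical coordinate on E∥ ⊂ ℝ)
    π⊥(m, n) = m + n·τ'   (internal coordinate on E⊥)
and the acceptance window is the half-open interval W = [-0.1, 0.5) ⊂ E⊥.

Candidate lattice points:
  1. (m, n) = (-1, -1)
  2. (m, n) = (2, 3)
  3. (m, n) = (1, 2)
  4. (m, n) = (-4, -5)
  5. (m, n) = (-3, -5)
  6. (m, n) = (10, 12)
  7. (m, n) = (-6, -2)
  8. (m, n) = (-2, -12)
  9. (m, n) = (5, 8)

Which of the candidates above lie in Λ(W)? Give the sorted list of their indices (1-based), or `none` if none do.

Numerically τ ≈ 1.618034 and τ' = −1/τ ≈ -0.618034.
candidate 1: (m,n)=(-1,-1) → π∥ = -1-1·τ ≈ -2.618034, π⊥ = -1-1·τ' ≈ -0.381966 ∉ [-0.1, 0.5) ⇒ out
candidate 2: (m,n)=(2,3) → π∥ = 2+3·τ ≈ 6.854102, π⊥ = 2+3·τ' ≈ 0.145898 ∈ [-0.1, 0.5) ⇒ IN Λ
candidate 3: (m,n)=(1,2) → π∥ = 1+2·τ ≈ 4.236068, π⊥ = 1+2·τ' ≈ -0.236068 ∉ [-0.1, 0.5) ⇒ out
candidate 4: (m,n)=(-4,-5) → π∥ = -4-5·τ ≈ -12.090170, π⊥ = -4-5·τ' ≈ -0.909830 ∉ [-0.1, 0.5) ⇒ out
candidate 5: (m,n)=(-3,-5) → π∥ = -3-5·τ ≈ -11.090170, π⊥ = -3-5·τ' ≈ 0.090170 ∈ [-0.1, 0.5) ⇒ IN Λ
candidate 6: (m,n)=(10,12) → π∥ = 10+12·τ ≈ 29.416408, π⊥ = 10+12·τ' ≈ 2.583592 ∉ [-0.1, 0.5) ⇒ out
candidate 7: (m,n)=(-6,-2) → π∥ = -6-2·τ ≈ -9.236068, π⊥ = -6-2·τ' ≈ -4.763932 ∉ [-0.1, 0.5) ⇒ out
candidate 8: (m,n)=(-2,-12) → π∥ = -2-12·τ ≈ -21.416408, π⊥ = -2-12·τ' ≈ 5.416408 ∉ [-0.1, 0.5) ⇒ out
candidate 9: (m,n)=(5,8) → π∥ = 5+8·τ ≈ 17.944272, π⊥ = 5+8·τ' ≈ 0.055728 ∈ [-0.1, 0.5) ⇒ IN Λ

2, 5, 9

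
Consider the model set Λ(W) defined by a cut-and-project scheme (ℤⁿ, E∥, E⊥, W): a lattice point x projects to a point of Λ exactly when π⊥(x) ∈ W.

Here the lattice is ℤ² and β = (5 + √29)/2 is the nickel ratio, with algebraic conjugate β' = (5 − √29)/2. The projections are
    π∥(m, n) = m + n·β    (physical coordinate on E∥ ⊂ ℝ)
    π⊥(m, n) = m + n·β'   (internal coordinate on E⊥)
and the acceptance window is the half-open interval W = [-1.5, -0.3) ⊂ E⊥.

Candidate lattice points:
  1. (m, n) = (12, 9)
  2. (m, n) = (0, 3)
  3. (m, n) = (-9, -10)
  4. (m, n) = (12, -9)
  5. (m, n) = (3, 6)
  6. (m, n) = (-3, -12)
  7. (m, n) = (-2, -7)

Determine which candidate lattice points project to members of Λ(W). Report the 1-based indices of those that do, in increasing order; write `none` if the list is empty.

β' = (5−√29)/2 ≈ -0.1926.
#1 (12,9): internal coord 12 + (9)·β' = +10.2668; +10.2668 ∉ [-1.5, -0.3) → out
#2 (0,3): internal coord 0 + (3)·β' = -0.5777; -0.5777 ∈ [-1.5, -0.3) → IN Λ
#3 (-9,-10): internal coord -9 + (-10)·β' = -7.0742; -7.0742 ∉ [-1.5, -0.3) → out
#4 (12,-9): internal coord 12 + (-9)·β' = +13.7332; +13.7332 ∉ [-1.5, -0.3) → out
#5 (3,6): internal coord 3 + (6)·β' = +1.8445; +1.8445 ∉ [-1.5, -0.3) → out
#6 (-3,-12): internal coord -3 + (-12)·β' = -0.6890; -0.6890 ∈ [-1.5, -0.3) → IN Λ
#7 (-2,-7): internal coord -2 + (-7)·β' = -0.6519; -0.6519 ∈ [-1.5, -0.3) → IN Λ

2, 6, 7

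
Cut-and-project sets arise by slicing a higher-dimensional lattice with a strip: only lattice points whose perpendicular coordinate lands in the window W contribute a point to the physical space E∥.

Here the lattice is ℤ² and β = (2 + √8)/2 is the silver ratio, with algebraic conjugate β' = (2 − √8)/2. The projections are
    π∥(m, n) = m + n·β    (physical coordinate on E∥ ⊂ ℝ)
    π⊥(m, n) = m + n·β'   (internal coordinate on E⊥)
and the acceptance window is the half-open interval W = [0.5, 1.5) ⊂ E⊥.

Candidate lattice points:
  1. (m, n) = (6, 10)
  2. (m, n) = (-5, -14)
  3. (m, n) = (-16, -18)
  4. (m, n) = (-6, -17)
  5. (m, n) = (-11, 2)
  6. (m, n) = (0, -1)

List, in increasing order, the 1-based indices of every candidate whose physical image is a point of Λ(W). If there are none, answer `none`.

2, 4

Compute β' = (2−√8)/2 = -0.41421, so π⊥(m,n) = m -0.41421·n.
[1] lift (6,10): star map gives 1.85786; window check 0.5 ≤ 1.85786 < 1.5 is false → out
[2] lift (-5,-14): star map gives 0.79899; window check 0.5 ≤ 0.79899 < 1.5 is true → IN Λ
[3] lift (-16,-18): star map gives -8.54416; window check 0.5 ≤ -8.54416 < 1.5 is false → out
[4] lift (-6,-17): star map gives 1.04163; window check 0.5 ≤ 1.04163 < 1.5 is true → IN Λ
[5] lift (-11,2): star map gives -11.82843; window check 0.5 ≤ -11.82843 < 1.5 is false → out
[6] lift (0,-1): star map gives 0.41421; window check 0.5 ≤ 0.41421 < 1.5 is false → out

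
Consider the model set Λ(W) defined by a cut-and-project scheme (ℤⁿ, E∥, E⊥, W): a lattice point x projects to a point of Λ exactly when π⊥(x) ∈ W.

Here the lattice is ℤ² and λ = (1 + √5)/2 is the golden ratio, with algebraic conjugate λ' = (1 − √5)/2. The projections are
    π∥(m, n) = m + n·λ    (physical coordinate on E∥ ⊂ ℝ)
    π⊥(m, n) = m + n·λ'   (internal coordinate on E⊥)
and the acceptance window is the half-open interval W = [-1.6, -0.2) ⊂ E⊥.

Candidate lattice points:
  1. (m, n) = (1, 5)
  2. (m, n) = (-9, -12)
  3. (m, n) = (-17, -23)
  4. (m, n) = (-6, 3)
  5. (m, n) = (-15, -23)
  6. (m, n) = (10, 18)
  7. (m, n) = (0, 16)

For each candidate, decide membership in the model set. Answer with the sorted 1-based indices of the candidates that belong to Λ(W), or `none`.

Numerically λ ≈ 1.618034 and λ' = −1/λ ≈ -0.618034.
[1] lift (1,5): star map gives -2.090170; window check -1.6 ≤ -2.090170 < -0.2 is false → out
[2] lift (-9,-12): star map gives -1.583592; window check -1.6 ≤ -1.583592 < -0.2 is true → IN Λ
[3] lift (-17,-23): star map gives -2.785218; window check -1.6 ≤ -2.785218 < -0.2 is false → out
[4] lift (-6,3): star map gives -7.854102; window check -1.6 ≤ -7.854102 < -0.2 is false → out
[5] lift (-15,-23): star map gives -0.785218; window check -1.6 ≤ -0.785218 < -0.2 is true → IN Λ
[6] lift (10,18): star map gives -1.124612; window check -1.6 ≤ -1.124612 < -0.2 is true → IN Λ
[7] lift (0,16): star map gives -9.888544; window check -1.6 ≤ -9.888544 < -0.2 is false → out

2, 5, 6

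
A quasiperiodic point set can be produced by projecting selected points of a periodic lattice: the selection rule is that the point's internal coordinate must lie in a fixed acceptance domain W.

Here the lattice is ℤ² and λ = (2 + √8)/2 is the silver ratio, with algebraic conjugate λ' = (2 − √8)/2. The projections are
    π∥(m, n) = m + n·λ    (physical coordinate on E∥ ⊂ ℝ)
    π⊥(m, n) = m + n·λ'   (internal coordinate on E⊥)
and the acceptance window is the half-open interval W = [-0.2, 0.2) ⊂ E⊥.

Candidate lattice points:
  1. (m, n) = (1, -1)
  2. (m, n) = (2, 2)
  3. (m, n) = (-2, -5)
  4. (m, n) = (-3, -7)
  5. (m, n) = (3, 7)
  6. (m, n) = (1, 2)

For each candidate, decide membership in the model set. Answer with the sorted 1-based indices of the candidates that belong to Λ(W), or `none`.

Numerically λ ≈ 2.414214 and λ' = −1/λ ≈ -0.414214.
candidate 1: (m,n)=(1,-1) → π∥ = 1-1·λ ≈ -1.414214, π⊥ = 1-1·λ' ≈ 1.414214 ∉ [-0.2, 0.2) ⇒ out
candidate 2: (m,n)=(2,2) → π∥ = 2+2·λ ≈ 6.828427, π⊥ = 2+2·λ' ≈ 1.171573 ∉ [-0.2, 0.2) ⇒ out
candidate 3: (m,n)=(-2,-5) → π∥ = -2-5·λ ≈ -14.071068, π⊥ = -2-5·λ' ≈ 0.071068 ∈ [-0.2, 0.2) ⇒ IN Λ
candidate 4: (m,n)=(-3,-7) → π∥ = -3-7·λ ≈ -19.899495, π⊥ = -3-7·λ' ≈ -0.100505 ∈ [-0.2, 0.2) ⇒ IN Λ
candidate 5: (m,n)=(3,7) → π∥ = 3+7·λ ≈ 19.899495, π⊥ = 3+7·λ' ≈ 0.100505 ∈ [-0.2, 0.2) ⇒ IN Λ
candidate 6: (m,n)=(1,2) → π∥ = 1+2·λ ≈ 5.828427, π⊥ = 1+2·λ' ≈ 0.171573 ∈ [-0.2, 0.2) ⇒ IN Λ

3, 4, 5, 6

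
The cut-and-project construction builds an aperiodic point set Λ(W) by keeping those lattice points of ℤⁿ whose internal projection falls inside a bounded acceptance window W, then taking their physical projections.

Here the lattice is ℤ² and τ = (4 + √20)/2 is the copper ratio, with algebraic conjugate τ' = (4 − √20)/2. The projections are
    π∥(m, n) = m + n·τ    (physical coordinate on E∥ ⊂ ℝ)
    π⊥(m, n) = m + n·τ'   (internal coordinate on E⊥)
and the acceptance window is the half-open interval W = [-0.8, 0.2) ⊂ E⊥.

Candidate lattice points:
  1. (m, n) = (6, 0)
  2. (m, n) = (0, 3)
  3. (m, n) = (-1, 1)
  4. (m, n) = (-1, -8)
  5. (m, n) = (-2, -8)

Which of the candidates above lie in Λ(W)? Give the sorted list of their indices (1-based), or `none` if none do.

2, 5

Numerically τ ≈ 4.2361 and τ' = −1/τ ≈ -0.2361.
[1] lift (6,0): star map gives 6.0000; window check -0.8 ≤ 6.0000 < 0.2 is false → out
[2] lift (0,3): star map gives -0.7082; window check -0.8 ≤ -0.7082 < 0.2 is true → IN Λ
[3] lift (-1,1): star map gives -1.2361; window check -0.8 ≤ -1.2361 < 0.2 is false → out
[4] lift (-1,-8): star map gives 0.8885; window check -0.8 ≤ 0.8885 < 0.2 is false → out
[5] lift (-2,-8): star map gives -0.1115; window check -0.8 ≤ -0.1115 < 0.2 is true → IN Λ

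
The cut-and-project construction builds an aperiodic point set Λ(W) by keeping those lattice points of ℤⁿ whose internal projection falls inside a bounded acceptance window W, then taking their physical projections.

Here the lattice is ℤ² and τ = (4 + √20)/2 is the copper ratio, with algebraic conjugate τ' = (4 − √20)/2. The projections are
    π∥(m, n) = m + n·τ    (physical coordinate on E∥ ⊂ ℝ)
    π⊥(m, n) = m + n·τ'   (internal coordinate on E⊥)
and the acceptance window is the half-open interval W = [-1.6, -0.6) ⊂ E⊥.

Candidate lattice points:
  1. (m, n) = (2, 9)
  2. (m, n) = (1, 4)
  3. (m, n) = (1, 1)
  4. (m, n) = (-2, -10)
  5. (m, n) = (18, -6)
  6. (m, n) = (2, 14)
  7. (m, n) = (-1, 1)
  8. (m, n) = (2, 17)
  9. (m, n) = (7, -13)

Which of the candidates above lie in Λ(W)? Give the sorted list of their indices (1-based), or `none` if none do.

6, 7

Numerically τ ≈ 4.2361 and τ' = −1/τ ≈ -0.2361.
candidate 1: (m,n)=(2,9) → π∥ = 2+9·τ ≈ 40.1246, π⊥ = 2+9·τ' ≈ -0.1246 ∉ [-1.6, -0.6) ⇒ out
candidate 2: (m,n)=(1,4) → π∥ = 1+4·τ ≈ 17.9443, π⊥ = 1+4·τ' ≈ 0.0557 ∉ [-1.6, -0.6) ⇒ out
candidate 3: (m,n)=(1,1) → π∥ = 1+1·τ ≈ 5.2361, π⊥ = 1+1·τ' ≈ 0.7639 ∉ [-1.6, -0.6) ⇒ out
candidate 4: (m,n)=(-2,-10) → π∥ = -2-10·τ ≈ -44.3607, π⊥ = -2-10·τ' ≈ 0.3607 ∉ [-1.6, -0.6) ⇒ out
candidate 5: (m,n)=(18,-6) → π∥ = 18-6·τ ≈ -7.4164, π⊥ = 18-6·τ' ≈ 19.4164 ∉ [-1.6, -0.6) ⇒ out
candidate 6: (m,n)=(2,14) → π∥ = 2+14·τ ≈ 61.3050, π⊥ = 2+14·τ' ≈ -1.3050 ∈ [-1.6, -0.6) ⇒ IN Λ
candidate 7: (m,n)=(-1,1) → π∥ = -1+1·τ ≈ 3.2361, π⊥ = -1+1·τ' ≈ -1.2361 ∈ [-1.6, -0.6) ⇒ IN Λ
candidate 8: (m,n)=(2,17) → π∥ = 2+17·τ ≈ 74.0132, π⊥ = 2+17·τ' ≈ -2.0132 ∉ [-1.6, -0.6) ⇒ out
candidate 9: (m,n)=(7,-13) → π∥ = 7-13·τ ≈ -48.0689, π⊥ = 7-13·τ' ≈ 10.0689 ∉ [-1.6, -0.6) ⇒ out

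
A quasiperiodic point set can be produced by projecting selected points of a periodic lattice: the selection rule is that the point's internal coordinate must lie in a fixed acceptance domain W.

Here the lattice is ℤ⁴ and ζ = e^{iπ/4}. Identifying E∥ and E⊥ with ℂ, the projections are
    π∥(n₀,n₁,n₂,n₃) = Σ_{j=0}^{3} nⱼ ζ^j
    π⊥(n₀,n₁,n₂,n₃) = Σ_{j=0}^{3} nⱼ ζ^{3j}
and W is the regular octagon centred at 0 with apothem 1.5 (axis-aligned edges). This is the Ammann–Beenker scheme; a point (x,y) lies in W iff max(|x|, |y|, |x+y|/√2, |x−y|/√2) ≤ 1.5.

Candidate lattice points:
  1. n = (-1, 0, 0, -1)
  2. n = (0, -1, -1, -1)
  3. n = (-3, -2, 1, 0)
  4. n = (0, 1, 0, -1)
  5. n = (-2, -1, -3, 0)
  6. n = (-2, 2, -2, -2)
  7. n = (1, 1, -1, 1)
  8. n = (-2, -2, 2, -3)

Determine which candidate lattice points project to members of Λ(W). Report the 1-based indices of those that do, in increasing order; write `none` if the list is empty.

Internal map: ζ^{3j} for j=0..3 gives (1,0), (−√2/2,√2/2), (0,−1), (√2/2,√2/2).
candidate 1: n = (-1, 0, 0, -1) → π⊥ ≈ (-1.70711, -0.70711); max(|x|,|y|,|x±y|/√2) = 1.70711 > 1.5 ⇒ ∉ W
candidate 2: n = (0, -1, -1, -1) → π⊥ ≈ (+0.00000, -0.41421); max(|x|,|y|,|x±y|/√2) = 0.41421 ≤ 1.5 ⇒ ∈ W
candidate 3: n = (-3, -2, 1, 0) → π⊥ ≈ (-1.58579, -2.41421); max(|x|,|y|,|x±y|/√2) = 2.82843 > 1.5 ⇒ ∉ W
candidate 4: n = (0, 1, 0, -1) → π⊥ ≈ (-1.41421, +0.00000); max(|x|,|y|,|x±y|/√2) = 1.41421 ≤ 1.5 ⇒ ∈ W
candidate 5: n = (-2, -1, -3, 0) → π⊥ ≈ (-1.29289, +2.29289); max(|x|,|y|,|x±y|/√2) = 2.53553 > 1.5 ⇒ ∉ W
candidate 6: n = (-2, 2, -2, -2) → π⊥ ≈ (-4.82843, +2.00000); max(|x|,|y|,|x±y|/√2) = 4.82843 > 1.5 ⇒ ∉ W
candidate 7: n = (1, 1, -1, 1) → π⊥ ≈ (+1.00000, +2.41421); max(|x|,|y|,|x±y|/√2) = 2.41421 > 1.5 ⇒ ∉ W
candidate 8: n = (-2, -2, 2, -3) → π⊥ ≈ (-2.70711, -5.53553); max(|x|,|y|,|x±y|/√2) = 5.82843 > 1.5 ⇒ ∉ W

2, 4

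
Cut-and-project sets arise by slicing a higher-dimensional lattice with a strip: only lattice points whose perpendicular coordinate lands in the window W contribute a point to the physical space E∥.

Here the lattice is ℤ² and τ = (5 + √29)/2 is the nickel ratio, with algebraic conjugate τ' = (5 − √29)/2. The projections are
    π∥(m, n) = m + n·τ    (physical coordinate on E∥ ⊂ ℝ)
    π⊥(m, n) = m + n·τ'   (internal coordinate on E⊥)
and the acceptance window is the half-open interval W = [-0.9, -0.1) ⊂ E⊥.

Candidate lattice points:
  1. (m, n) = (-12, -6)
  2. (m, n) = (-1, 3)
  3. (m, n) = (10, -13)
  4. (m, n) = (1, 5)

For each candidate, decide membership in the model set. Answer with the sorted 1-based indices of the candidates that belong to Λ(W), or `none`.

none

Numerically τ ≈ 5.19258 and τ' = −1/τ ≈ -0.19258.
[1] lift (-12,-6): star map gives -10.84451; window check -0.9 ≤ -10.84451 < -0.1 is false → out
[2] lift (-1,3): star map gives -1.57775; window check -0.9 ≤ -1.57775 < -0.1 is false → out
[3] lift (10,-13): star map gives 12.50357; window check -0.9 ≤ 12.50357 < -0.1 is false → out
[4] lift (1,5): star map gives 0.03709; window check -0.9 ≤ 0.03709 < -0.1 is false → out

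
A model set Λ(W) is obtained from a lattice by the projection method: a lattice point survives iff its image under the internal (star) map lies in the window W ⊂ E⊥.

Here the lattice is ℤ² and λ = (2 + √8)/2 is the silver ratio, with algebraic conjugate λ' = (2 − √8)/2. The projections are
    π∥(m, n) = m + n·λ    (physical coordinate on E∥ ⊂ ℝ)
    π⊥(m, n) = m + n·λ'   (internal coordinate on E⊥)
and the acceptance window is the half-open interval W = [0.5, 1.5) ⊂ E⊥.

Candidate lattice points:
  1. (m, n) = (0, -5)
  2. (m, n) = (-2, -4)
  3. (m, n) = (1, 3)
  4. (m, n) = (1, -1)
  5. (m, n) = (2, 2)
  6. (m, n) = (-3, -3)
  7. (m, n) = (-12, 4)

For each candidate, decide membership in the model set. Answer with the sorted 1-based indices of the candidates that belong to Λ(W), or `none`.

4, 5

Compute λ' = (2−√8)/2 = -0.41421, so π⊥(m,n) = m -0.41421·n.
#1 (0,-5): internal coord 0 + (-5)·λ' = +2.07107; +2.07107 ∉ [0.5, 1.5) → out
#2 (-2,-4): internal coord -2 + (-4)·λ' = -0.34315; -0.34315 ∉ [0.5, 1.5) → out
#3 (1,3): internal coord 1 + (3)·λ' = -0.24264; -0.24264 ∉ [0.5, 1.5) → out
#4 (1,-1): internal coord 1 + (-1)·λ' = +1.41421; +1.41421 ∈ [0.5, 1.5) → IN Λ
#5 (2,2): internal coord 2 + (2)·λ' = +1.17157; +1.17157 ∈ [0.5, 1.5) → IN Λ
#6 (-3,-3): internal coord -3 + (-3)·λ' = -1.75736; -1.75736 ∉ [0.5, 1.5) → out
#7 (-12,4): internal coord -12 + (4)·λ' = -13.65685; -13.65685 ∉ [0.5, 1.5) → out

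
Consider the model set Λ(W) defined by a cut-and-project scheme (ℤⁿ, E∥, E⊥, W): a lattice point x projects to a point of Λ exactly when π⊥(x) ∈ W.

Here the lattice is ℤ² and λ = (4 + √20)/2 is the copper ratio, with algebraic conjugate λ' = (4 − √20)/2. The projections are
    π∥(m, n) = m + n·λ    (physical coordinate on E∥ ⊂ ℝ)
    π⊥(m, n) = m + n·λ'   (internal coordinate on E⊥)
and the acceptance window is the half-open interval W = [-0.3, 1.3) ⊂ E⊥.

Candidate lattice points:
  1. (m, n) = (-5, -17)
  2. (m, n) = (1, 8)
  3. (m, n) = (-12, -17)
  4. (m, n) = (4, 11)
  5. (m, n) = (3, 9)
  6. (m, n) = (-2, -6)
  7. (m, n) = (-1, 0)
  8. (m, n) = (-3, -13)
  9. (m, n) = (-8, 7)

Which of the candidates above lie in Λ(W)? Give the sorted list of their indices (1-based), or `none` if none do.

Compute λ' = (4−√20)/2 = -0.23607, so π⊥(m,n) = m -0.23607·n.
[1] lift (-5,-17): star map gives -0.98684; window check -0.3 ≤ -0.98684 < 1.3 is false → out
[2] lift (1,8): star map gives -0.88854; window check -0.3 ≤ -0.88854 < 1.3 is false → out
[3] lift (-12,-17): star map gives -7.98684; window check -0.3 ≤ -7.98684 < 1.3 is false → out
[4] lift (4,11): star map gives 1.40325; window check -0.3 ≤ 1.40325 < 1.3 is false → out
[5] lift (3,9): star map gives 0.87539; window check -0.3 ≤ 0.87539 < 1.3 is true → IN Λ
[6] lift (-2,-6): star map gives -0.58359; window check -0.3 ≤ -0.58359 < 1.3 is false → out
[7] lift (-1,0): star map gives -1.00000; window check -0.3 ≤ -1.00000 < 1.3 is false → out
[8] lift (-3,-13): star map gives 0.06888; window check -0.3 ≤ 0.06888 < 1.3 is true → IN Λ
[9] lift (-8,7): star map gives -9.65248; window check -0.3 ≤ -9.65248 < 1.3 is false → out

5, 8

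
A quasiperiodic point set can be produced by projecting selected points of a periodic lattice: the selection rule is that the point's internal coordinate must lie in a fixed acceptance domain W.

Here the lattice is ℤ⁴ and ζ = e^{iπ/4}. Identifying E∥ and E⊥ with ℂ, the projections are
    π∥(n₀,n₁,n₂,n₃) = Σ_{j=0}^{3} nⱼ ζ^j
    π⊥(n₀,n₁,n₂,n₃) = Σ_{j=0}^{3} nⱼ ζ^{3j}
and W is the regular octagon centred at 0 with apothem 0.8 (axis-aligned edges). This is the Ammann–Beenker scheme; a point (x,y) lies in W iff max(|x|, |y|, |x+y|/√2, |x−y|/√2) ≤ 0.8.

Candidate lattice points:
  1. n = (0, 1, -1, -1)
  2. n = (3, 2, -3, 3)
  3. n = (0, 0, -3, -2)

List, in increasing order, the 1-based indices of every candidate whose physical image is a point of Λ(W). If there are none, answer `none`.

none

π⊥(n) = n₀ + n₁ζ³ + n₂ζ⁶ + n₃ζ⁹ where ζ = e^{iπ/4}.
candidate 1: n = (0, 1, -1, -1) → π⊥ ≈ (-1.4142, +1.0000); max(|x|,|y|,|x±y|/√2) = 1.7071 > 0.8 ⇒ ∉ W
candidate 2: n = (3, 2, -3, 3) → π⊥ ≈ (+3.7071, +6.5355); max(|x|,|y|,|x±y|/√2) = 7.2426 > 0.8 ⇒ ∉ W
candidate 3: n = (0, 0, -3, -2) → π⊥ ≈ (-1.4142, +1.5858); max(|x|,|y|,|x±y|/√2) = 2.1213 > 0.8 ⇒ ∉ W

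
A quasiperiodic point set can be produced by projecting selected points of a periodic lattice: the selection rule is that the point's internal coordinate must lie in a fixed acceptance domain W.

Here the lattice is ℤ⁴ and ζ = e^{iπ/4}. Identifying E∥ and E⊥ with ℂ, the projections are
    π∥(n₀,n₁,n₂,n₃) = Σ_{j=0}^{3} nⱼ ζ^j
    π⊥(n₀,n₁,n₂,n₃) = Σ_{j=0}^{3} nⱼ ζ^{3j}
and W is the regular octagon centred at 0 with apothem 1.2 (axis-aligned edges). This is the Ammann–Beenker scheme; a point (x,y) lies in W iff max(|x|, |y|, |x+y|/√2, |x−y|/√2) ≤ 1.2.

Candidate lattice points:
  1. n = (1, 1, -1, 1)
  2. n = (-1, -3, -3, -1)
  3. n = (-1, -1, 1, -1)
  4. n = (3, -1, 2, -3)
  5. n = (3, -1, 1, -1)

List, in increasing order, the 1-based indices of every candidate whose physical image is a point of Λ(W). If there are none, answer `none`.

2

π⊥(n) = n₀ + n₁ζ³ + n₂ζ⁶ + n₃ζ⁹ where ζ = e^{iπ/4}.
#1 (1, 1, -1, 1): internal (1.00000, 2.41421); octagon support 2.41421 vs apothem 1.2 → ∉ W
#2 (-1, -3, -3, -1): internal (0.41421, 0.17157); octagon support 0.41421 vs apothem 1.2 → ∈ W
#3 (-1, -1, 1, -1): internal (-1.00000, -2.41421); octagon support 2.41421 vs apothem 1.2 → ∉ W
#4 (3, -1, 2, -3): internal (1.58579, -4.82843); octagon support 4.82843 vs apothem 1.2 → ∉ W
#5 (3, -1, 1, -1): internal (3.00000, -2.41421); octagon support 3.82843 vs apothem 1.2 → ∉ W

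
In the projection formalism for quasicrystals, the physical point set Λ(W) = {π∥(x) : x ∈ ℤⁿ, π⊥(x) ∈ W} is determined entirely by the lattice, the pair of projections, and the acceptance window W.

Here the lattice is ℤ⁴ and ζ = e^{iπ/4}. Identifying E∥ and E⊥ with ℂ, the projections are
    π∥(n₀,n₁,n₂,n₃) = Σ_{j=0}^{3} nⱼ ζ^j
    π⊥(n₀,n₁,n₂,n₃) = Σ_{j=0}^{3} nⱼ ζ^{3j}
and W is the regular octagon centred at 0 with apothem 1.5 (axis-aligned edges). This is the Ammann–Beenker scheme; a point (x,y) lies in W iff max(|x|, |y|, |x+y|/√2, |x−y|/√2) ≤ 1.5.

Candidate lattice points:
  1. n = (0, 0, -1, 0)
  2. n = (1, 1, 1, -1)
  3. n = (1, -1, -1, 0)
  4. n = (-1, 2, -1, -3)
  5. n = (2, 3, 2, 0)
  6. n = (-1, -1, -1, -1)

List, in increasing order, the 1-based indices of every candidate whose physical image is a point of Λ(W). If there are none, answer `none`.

Internal map: ζ^{3j} for j=0..3 gives (1,0), (−√2/2,√2/2), (0,−1), (√2/2,√2/2).
#1 (0, 0, -1, 0): internal (0.00000, 1.00000); octagon support 1.00000 vs apothem 1.5 → ∈ W
#2 (1, 1, 1, -1): internal (-0.41421, -1.00000); octagon support 1.00000 vs apothem 1.5 → ∈ W
#3 (1, -1, -1, 0): internal (1.70711, 0.29289); octagon support 1.70711 vs apothem 1.5 → ∉ W
#4 (-1, 2, -1, -3): internal (-4.53553, 0.29289); octagon support 4.53553 vs apothem 1.5 → ∉ W
#5 (2, 3, 2, 0): internal (-0.12132, 0.12132); octagon support 0.17157 vs apothem 1.5 → ∈ W
#6 (-1, -1, -1, -1): internal (-1.00000, -0.41421); octagon support 1.00000 vs apothem 1.5 → ∈ W

1, 2, 5, 6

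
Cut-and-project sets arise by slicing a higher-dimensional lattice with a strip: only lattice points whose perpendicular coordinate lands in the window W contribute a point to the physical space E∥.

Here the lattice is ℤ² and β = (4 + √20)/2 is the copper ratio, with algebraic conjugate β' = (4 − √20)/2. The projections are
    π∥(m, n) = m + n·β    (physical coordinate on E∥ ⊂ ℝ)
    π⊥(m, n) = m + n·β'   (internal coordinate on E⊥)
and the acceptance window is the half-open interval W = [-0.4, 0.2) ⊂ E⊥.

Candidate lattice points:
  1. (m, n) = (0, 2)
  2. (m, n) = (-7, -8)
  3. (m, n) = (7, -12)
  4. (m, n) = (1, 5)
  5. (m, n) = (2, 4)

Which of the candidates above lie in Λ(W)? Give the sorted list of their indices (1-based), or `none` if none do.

Compute β' = (4−√20)/2 = -0.236068, so π⊥(m,n) = m -0.236068·n.
candidate 1: (m,n)=(0,2) → π∥ = 0+2·β ≈ 8.472136, π⊥ = 0+2·β' ≈ -0.472136 ∉ [-0.4, 0.2) ⇒ out
candidate 2: (m,n)=(-7,-8) → π∥ = -7-8·β ≈ -40.888544, π⊥ = -7-8·β' ≈ -5.111456 ∉ [-0.4, 0.2) ⇒ out
candidate 3: (m,n)=(7,-12) → π∥ = 7-12·β ≈ -43.832816, π⊥ = 7-12·β' ≈ 9.832816 ∉ [-0.4, 0.2) ⇒ out
candidate 4: (m,n)=(1,5) → π∥ = 1+5·β ≈ 22.180340, π⊥ = 1+5·β' ≈ -0.180340 ∈ [-0.4, 0.2) ⇒ IN Λ
candidate 5: (m,n)=(2,4) → π∥ = 2+4·β ≈ 18.944272, π⊥ = 2+4·β' ≈ 1.055728 ∉ [-0.4, 0.2) ⇒ out

4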